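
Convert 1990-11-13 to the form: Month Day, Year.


ISO 1990-11-13 parses as year=1990, month=11, day=13
Month 11 -> November

November 13, 1990


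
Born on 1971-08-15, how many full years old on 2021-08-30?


Birth: 1971-08-15
Reference: 2021-08-30
Year difference: 2021 - 1971 = 50

50 years old


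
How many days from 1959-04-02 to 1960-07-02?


From 1959-04-02 to 1960-07-02
1959-04-02: days before April = 31 + 28 + 31 = 90 (1959 is not a leap year); day of year = 90 + 2 = 92
1960-07-02: days before July = 31 + 29 + 31 + 30 + 31 + 30 = 182 (1960 is a leap year); day of year = 182 + 2 = 184
Rest of 1959: 365 - 92 = 273
Total = 273 + 184 = 457

457 days


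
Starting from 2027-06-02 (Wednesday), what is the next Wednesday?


Current: Wednesday
Target: Wednesday
Days ahead: 7

Next Wednesday: 2027-06-09


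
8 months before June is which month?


June is month 6
6 - 8 = -2; wrap: -2 + 12 = 10

October


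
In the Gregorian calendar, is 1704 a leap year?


Gregorian leap year rule: divisible by 4, but not by 100, unless also by 400.
1704 is divisible by 4 but not 100 -> leap year

Yes


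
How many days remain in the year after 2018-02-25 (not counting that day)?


Day of year: 56 of 365
Remaining = 365 - 56

309 days


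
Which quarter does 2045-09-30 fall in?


Month: September (month 9)
Q1: Jan-Mar, Q2: Apr-Jun, Q3: Jul-Sep, Q4: Oct-Dec

Q3


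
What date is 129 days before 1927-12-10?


Start: 1927-12-10, subtract 129 days
Back 10 days from December 10 reaches November 30, 1927 -> 119 left
November 1927 has 30 days -> back to October 31, 1927 -> 89 left
October 1927 has 31 days -> back to September 30, 1927 -> 58 left
September 1927 has 30 days -> back to August 31, 1927 -> 28 left
August 1927: 31 - 28 = 3 -> lands on August 3

Result: 1927-08-03


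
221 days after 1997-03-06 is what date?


Start: 1997-03-06, add 221 days
March 1997 has 31 days: 31 - 6 = 25 days to March 31 -> 196 left
April 1997 has 30 days -> 166 left
May 1997 has 31 days -> 135 left
June 1997 has 30 days -> 105 left
July 1997 has 31 days -> 74 left
August 1997 has 31 days -> 43 left
September 1997 has 30 days -> 13 left
October 1997: 13 <= 31 -> lands on October 13

Result: 1997-10-13


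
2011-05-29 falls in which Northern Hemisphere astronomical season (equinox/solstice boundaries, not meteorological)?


Date: May 29
Astronomical Spring (approx.; exact equinox/solstice day varies by year): March 20 to June 20
May 29 falls within the Spring window

Spring


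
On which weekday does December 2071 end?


December 2071 has 31 days
Anchor: Jan 1, 2071. With p = 2071 - 1 = 2070: (p + p//4 - p//100 + p//400) mod 7 = (2070 + 517 - 20 + 5) mod 7 = 2572 mod 7 = 3 -> Thursday (Mon=0 ... Sun=6)
Days before December (Jan-Nov): 334; December 1 index = (3 + 334) mod 7 = 1 -> Tuesday
Last day offset: 31 - 1 = 30 days
Weekday index = (1 + 30) mod 7 = 3

Thursday, December 31


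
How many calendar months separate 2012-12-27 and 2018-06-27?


From December 2012 to June 2018
6 years * 12 = 72 months, minus 6 months = 66

66 months


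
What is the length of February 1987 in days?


February 1987 (leap year: no)

28 days


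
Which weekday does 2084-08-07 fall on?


Date: August 7, 2084
Anchor: Jan 1, 2084. With p = 2084 - 1 = 2083: (p + p//4 - p//100 + p//400) mod 7 = (2083 + 520 - 20 + 5) mod 7 = 2588 mod 7 = 5 -> Saturday (Mon=0 ... Sun=6)
Days before August (Jan-Jul): 213; offset = 213 + 7 - 1 = 219
Weekday index = (5 + 219) mod 7 = 0

Day of the week: Monday


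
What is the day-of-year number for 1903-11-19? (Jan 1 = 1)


Date: November 19, 1903
Days in months 1 through 10: 304
Plus 19 days in November

Day of year: 323


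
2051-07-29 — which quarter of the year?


Month: July (month 7)
Q1: Jan-Mar, Q2: Apr-Jun, Q3: Jul-Sep, Q4: Oct-Dec

Q3


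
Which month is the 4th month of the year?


Month 4 of 12

April


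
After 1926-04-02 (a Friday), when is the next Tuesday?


Current: Friday
Target: Tuesday
Days ahead: 4

Next Tuesday: 1926-04-06


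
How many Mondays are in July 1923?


July 1923 has 31 days
Anchor: Jan 1, 1923. With p = 1923 - 1 = 1922: (p + p//4 - p//100 + p//400) mod 7 = (1922 + 480 - 19 + 4) mod 7 = 2387 mod 7 = 0 -> Monday (Mon=0 ... Sun=6)
Days before July (Jan-Jun): 181; July 1 index = (0 + 181) mod 7 = 6 -> Sunday
First Monday is July 2
Mondays: 2, 9, 16, 23, 30

5 Mondays


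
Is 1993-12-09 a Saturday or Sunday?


Anchor: Jan 1, 1993. With p = 1993 - 1 = 1992: (p + p//4 - p//100 + p//400) mod 7 = (1992 + 498 - 19 + 4) mod 7 = 2475 mod 7 = 4 -> Friday (Mon=0 ... Sun=6)
Day of year: 343; offset = 342
Weekday index = (4 + 342) mod 7 = 3 -> Thursday
Weekend days: Saturday, Sunday

No


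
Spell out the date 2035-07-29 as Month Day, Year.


ISO 2035-07-29 parses as year=2035, month=07, day=29
Month 7 -> July

July 29, 2035


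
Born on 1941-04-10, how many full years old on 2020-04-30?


Birth: 1941-04-10
Reference: 2020-04-30
Year difference: 2020 - 1941 = 79

79 years old


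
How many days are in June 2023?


June 2023

30 days


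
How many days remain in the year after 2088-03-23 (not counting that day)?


Day of year: 83 of 366
Remaining = 366 - 83

283 days


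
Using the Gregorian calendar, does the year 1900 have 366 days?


Gregorian leap year rule: divisible by 4, but not by 100, unless also by 400.
1900 is divisible by 100 but not 400 -> not a leap year

No


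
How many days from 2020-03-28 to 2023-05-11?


From 2020-03-28 to 2023-05-11
2020-03-28: days before March = 31 + 29 = 60 (2020 is a leap year); day of year = 60 + 28 = 88
2023-05-11: days before May = 31 + 28 + 31 + 30 = 120 (2023 is not a leap year); day of year = 120 + 11 = 131
Rest of 2020: 366 - 88 = 278
Full years 2021 (365), 2022 (365): 730
Total = 278 + 730 + 131 = 1139

1139 days


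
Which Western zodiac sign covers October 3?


Date: October 3
Conventional tropical zodiac dates: Libra from September 23 onward; Scorpio starts October 23
October 3 falls within the Libra range

Libra


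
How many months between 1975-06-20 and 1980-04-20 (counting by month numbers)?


From June 1975 to April 1980
5 years * 12 = 60 months, minus 2 months = 58

58 months


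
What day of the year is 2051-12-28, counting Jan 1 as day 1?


Date: December 28, 2051
Days in months 1 through 11: 334
Plus 28 days in December

Day of year: 362


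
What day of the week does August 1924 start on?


Target: August 1, 1924
Anchor: Jan 1, 1924. With p = 1924 - 1 = 1923: (p + p//4 - p//100 + p//400) mod 7 = (1923 + 480 - 19 + 4) mod 7 = 2388 mod 7 = 1 -> Tuesday (Mon=0 ... Sun=6)
Days before August (Jan-Jul): 213 days
Weekday index = (1 + 213) mod 7 = 4

Friday


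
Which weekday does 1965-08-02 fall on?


Date: August 2, 1965
Anchor: Jan 1, 1965. With p = 1965 - 1 = 1964: (p + p//4 - p//100 + p//400) mod 7 = (1964 + 491 - 19 + 4) mod 7 = 2440 mod 7 = 4 -> Friday (Mon=0 ... Sun=6)
Days before August (Jan-Jul): 212; offset = 212 + 2 - 1 = 213
Weekday index = (4 + 213) mod 7 = 0

Day of the week: Monday


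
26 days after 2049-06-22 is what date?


Start: 2049-06-22, add 26 days
June 2049 has 30 days: 30 - 22 = 8 days to June 30 -> 18 left
July 2049: 18 <= 31 -> lands on July 18

Result: 2049-07-18


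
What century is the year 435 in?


Century = (year - 1) // 100 + 1
= (435 - 1) // 100 + 1
= 434 // 100 + 1
= 4 + 1

5th century


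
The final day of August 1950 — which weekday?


August 1950 has 31 days
Anchor: Jan 1, 1950. With p = 1950 - 1 = 1949: (p + p//4 - p//100 + p//400) mod 7 = (1949 + 487 - 19 + 4) mod 7 = 2421 mod 7 = 6 -> Sunday (Mon=0 ... Sun=6)
Days before August (Jan-Jul): 212; August 1 index = (6 + 212) mod 7 = 1 -> Tuesday
Last day offset: 31 - 1 = 30 days
Weekday index = (1 + 30) mod 7 = 3

Thursday, August 31


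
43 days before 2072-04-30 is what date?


Start: 2072-04-30, subtract 43 days
Back 30 days from April 30 reaches March 31, 2072 -> 13 left
March 2072: 31 - 13 = 18 -> lands on March 18

Result: 2072-03-18


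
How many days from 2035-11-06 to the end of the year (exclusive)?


Day of year: 310 of 365
Remaining = 365 - 310

55 days


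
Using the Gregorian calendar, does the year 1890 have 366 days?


Gregorian leap year rule: divisible by 4, but not by 100, unless also by 400.
1890 is not divisible by 4 -> not a leap year

No


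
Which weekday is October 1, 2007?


Target: October 1, 2007
Anchor: Jan 1, 2007. With p = 2007 - 1 = 2006: (p + p//4 - p//100 + p//400) mod 7 = (2006 + 501 - 20 + 5) mod 7 = 2492 mod 7 = 0 -> Monday (Mon=0 ... Sun=6)
Days before October (Jan-Sep): 273 days
Weekday index = (0 + 273) mod 7 = 0

Monday


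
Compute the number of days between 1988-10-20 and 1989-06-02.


From 1988-10-20 to 1989-06-02
1988-10-20: days before October = 31 + 29 + 31 + 30 + 31 + 30 + 31 + 31 + 30 = 274 (1988 is a leap year); day of year = 274 + 20 = 294
1989-06-02: days before June = 31 + 28 + 31 + 30 + 31 = 151 (1989 is not a leap year); day of year = 151 + 2 = 153
Rest of 1988: 366 - 294 = 72
Total = 72 + 153 = 225

225 days


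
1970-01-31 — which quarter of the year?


Month: January (month 1)
Q1: Jan-Mar, Q2: Apr-Jun, Q3: Jul-Sep, Q4: Oct-Dec

Q1


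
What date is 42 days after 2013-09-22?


Start: 2013-09-22, add 42 days
September 2013 has 30 days: 30 - 22 = 8 days to September 30 -> 34 left
October 2013 has 31 days -> 3 left
November 2013: 3 <= 30 -> lands on November 3

Result: 2013-11-03


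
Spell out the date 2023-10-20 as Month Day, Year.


ISO 2023-10-20 parses as year=2023, month=10, day=20
Month 10 -> October

October 20, 2023


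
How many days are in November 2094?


November 2094

30 days


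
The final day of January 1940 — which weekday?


January 1940 has 31 days
Anchor: Jan 1, 1940. With p = 1940 - 1 = 1939: (p + p//4 - p//100 + p//400) mod 7 = (1939 + 484 - 19 + 4) mod 7 = 2408 mod 7 = 0 -> Monday (Mon=0 ... Sun=6)
January 1 is the anchor itself -> Monday
Last day offset: 31 - 1 = 30 days
Weekday index = (0 + 30) mod 7 = 2

Wednesday, January 31


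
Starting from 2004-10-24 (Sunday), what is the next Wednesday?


Current: Sunday
Target: Wednesday
Days ahead: 3

Next Wednesday: 2004-10-27


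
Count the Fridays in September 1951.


September 1951 has 30 days
Anchor: Jan 1, 1951. With p = 1951 - 1 = 1950: (p + p//4 - p//100 + p//400) mod 7 = (1950 + 487 - 19 + 4) mod 7 = 2422 mod 7 = 0 -> Monday (Mon=0 ... Sun=6)
Days before September (Jan-Aug): 243; September 1 index = (0 + 243) mod 7 = 5 -> Saturday
First Friday is September 7
Fridays: 7, 14, 21, 28

4 Fridays


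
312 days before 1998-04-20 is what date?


Start: 1998-04-20, subtract 312 days
Back 20 days from April 20 reaches March 31, 1998 -> 292 left
March 1998 has 31 days -> back to February 28, 1998 -> 261 left
February 1998 has 28 days -> back to January 31, 1998 -> 233 left
January 1998 has 31 days -> back to December 31, 1997 -> 202 left
December 1997 has 31 days -> back to November 30, 1997 -> 171 left
November 1997 has 30 days -> back to October 31, 1997 -> 141 left
October 1997 has 31 days -> back to September 30, 1997 -> 110 left
September 1997 has 30 days -> back to August 31, 1997 -> 80 left
August 1997 has 31 days -> back to July 31, 1997 -> 49 left
July 1997 has 31 days -> back to June 30, 1997 -> 18 left
June 1997: 30 - 18 = 12 -> lands on June 12

Result: 1997-06-12


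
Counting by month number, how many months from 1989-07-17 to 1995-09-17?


From July 1989 to September 1995
6 years * 12 = 72 months, plus 2 months = 74

74 months


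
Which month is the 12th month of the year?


Month 12 of 12

December


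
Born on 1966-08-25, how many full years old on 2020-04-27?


Birth: 1966-08-25
Reference: 2020-04-27
Year difference: 2020 - 1966 = 54
Birthday not yet reached in 2020, subtract 1

53 years old


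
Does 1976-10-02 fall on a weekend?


Anchor: Jan 1, 1976. With p = 1976 - 1 = 1975: (p + p//4 - p//100 + p//400) mod 7 = (1975 + 493 - 19 + 4) mod 7 = 2453 mod 7 = 3 -> Thursday (Mon=0 ... Sun=6)
Day of year: 276; offset = 275
Weekday index = (3 + 275) mod 7 = 5 -> Saturday
Weekend days: Saturday, Sunday

Yes


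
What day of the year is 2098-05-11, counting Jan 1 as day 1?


Date: May 11, 2098
Days in months 1 through 4: 120
Plus 11 days in May

Day of year: 131


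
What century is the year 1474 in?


Century = (year - 1) // 100 + 1
= (1474 - 1) // 100 + 1
= 1473 // 100 + 1
= 14 + 1

15th century


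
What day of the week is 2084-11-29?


Date: November 29, 2084
Anchor: Jan 1, 2084. With p = 2084 - 1 = 2083: (p + p//4 - p//100 + p//400) mod 7 = (2083 + 520 - 20 + 5) mod 7 = 2588 mod 7 = 5 -> Saturday (Mon=0 ... Sun=6)
Days before November (Jan-Oct): 305; offset = 305 + 29 - 1 = 333
Weekday index = (5 + 333) mod 7 = 2

Day of the week: Wednesday


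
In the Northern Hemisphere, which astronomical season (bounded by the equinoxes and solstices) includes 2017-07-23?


Date: July 23
Astronomical Summer (approx.; exact equinox/solstice day varies by year): June 21 to September 21
July 23 falls within the Summer window

Summer


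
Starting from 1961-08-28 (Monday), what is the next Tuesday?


Current: Monday
Target: Tuesday
Days ahead: 1

Next Tuesday: 1961-08-29


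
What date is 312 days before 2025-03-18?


Start: 2025-03-18, subtract 312 days
Back 18 days from March 18 reaches February 28, 2025 -> 294 left
February 2025 has 28 days -> back to January 31, 2025 -> 266 left
January 2025 has 31 days -> back to December 31, 2024 -> 235 left
December 2024 has 31 days -> back to November 30, 2024 -> 204 left
November 2024 has 30 days -> back to October 31, 2024 -> 174 left
October 2024 has 31 days -> back to September 30, 2024 -> 143 left
September 2024 has 30 days -> back to August 31, 2024 -> 113 left
August 2024 has 31 days -> back to July 31, 2024 -> 82 left
July 2024 has 31 days -> back to June 30, 2024 -> 51 left
June 2024 has 30 days -> back to May 31, 2024 -> 21 left
May 2024: 31 - 21 = 10 -> lands on May 10

Result: 2024-05-10


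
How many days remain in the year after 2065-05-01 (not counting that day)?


Day of year: 121 of 365
Remaining = 365 - 121

244 days


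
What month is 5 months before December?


December is month 12
12 - 5 = 7

July


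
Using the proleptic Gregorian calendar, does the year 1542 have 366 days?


Gregorian leap year rule: divisible by 4, but not by 100, unless also by 400.
1542 is not divisible by 4 -> not a leap year

No


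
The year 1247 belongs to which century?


Century = (year - 1) // 100 + 1
= (1247 - 1) // 100 + 1
= 1246 // 100 + 1
= 12 + 1

13th century


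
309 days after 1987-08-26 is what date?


Start: 1987-08-26, add 309 days
August 1987 has 31 days: 31 - 26 = 5 days to August 31 -> 304 left
September 1987 has 30 days -> 274 left
October 1987 has 31 days -> 243 left
November 1987 has 30 days -> 213 left
December 1987 has 31 days -> 182 left
January 1988 has 31 days -> 151 left
February 1988 has 29 days -> 122 left
March 1988 has 31 days -> 91 left
April 1988 has 30 days -> 61 left
May 1988 has 31 days -> 30 left
June 1988: 30 <= 30 -> lands on June 30

Result: 1988-06-30


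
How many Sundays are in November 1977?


November 1977 has 30 days
Anchor: Jan 1, 1977. With p = 1977 - 1 = 1976: (p + p//4 - p//100 + p//400) mod 7 = (1976 + 494 - 19 + 4) mod 7 = 2455 mod 7 = 5 -> Saturday (Mon=0 ... Sun=6)
Days before November (Jan-Oct): 304; November 1 index = (5 + 304) mod 7 = 1 -> Tuesday
First Sunday is November 6
Sundays: 6, 13, 20, 27

4 Sundays


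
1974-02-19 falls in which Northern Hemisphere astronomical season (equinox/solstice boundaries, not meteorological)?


Date: February 19
Astronomical Winter (approx.; exact equinox/solstice day varies by year): December 21 to March 19
February 19 falls within the Winter window

Winter


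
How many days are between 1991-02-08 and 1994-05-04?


From 1991-02-08 to 1994-05-04
1991-02-08: days before February = 31; day of year = 31 + 8 = 39
1994-05-04: days before May = 31 + 28 + 31 + 30 = 120 (1994 is not a leap year); day of year = 120 + 4 = 124
Rest of 1991: 365 - 39 = 326
Full years 1992 (366), 1993 (365): 731
Total = 326 + 731 + 124 = 1181

1181 days


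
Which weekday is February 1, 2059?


Target: February 1, 2059
Anchor: Jan 1, 2059. With p = 2059 - 1 = 2058: (p + p//4 - p//100 + p//400) mod 7 = (2058 + 514 - 20 + 5) mod 7 = 2557 mod 7 = 2 -> Wednesday (Mon=0 ... Sun=6)
Days before February (Jan): 31 days
Weekday index = (2 + 31) mod 7 = 5

Saturday


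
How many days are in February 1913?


February 1913 (leap year: no)

28 days


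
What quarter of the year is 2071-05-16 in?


Month: May (month 5)
Q1: Jan-Mar, Q2: Apr-Jun, Q3: Jul-Sep, Q4: Oct-Dec

Q2


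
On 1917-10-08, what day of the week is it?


Date: October 8, 1917
Anchor: Jan 1, 1917. With p = 1917 - 1 = 1916: (p + p//4 - p//100 + p//400) mod 7 = (1916 + 479 - 19 + 4) mod 7 = 2380 mod 7 = 0 -> Monday (Mon=0 ... Sun=6)
Days before October (Jan-Sep): 273; offset = 273 + 8 - 1 = 280
Weekday index = (0 + 280) mod 7 = 0

Day of the week: Monday


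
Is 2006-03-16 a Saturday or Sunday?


Anchor: Jan 1, 2006. With p = 2006 - 1 = 2005: (p + p//4 - p//100 + p//400) mod 7 = (2005 + 501 - 20 + 5) mod 7 = 2491 mod 7 = 6 -> Sunday (Mon=0 ... Sun=6)
Day of year: 75; offset = 74
Weekday index = (6 + 74) mod 7 = 3 -> Thursday
Weekend days: Saturday, Sunday

No


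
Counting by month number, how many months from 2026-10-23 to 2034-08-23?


From October 2026 to August 2034
8 years * 12 = 96 months, minus 2 months = 94

94 months


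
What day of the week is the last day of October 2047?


October 2047 has 31 days
Anchor: Jan 1, 2047. With p = 2047 - 1 = 2046: (p + p//4 - p//100 + p//400) mod 7 = (2046 + 511 - 20 + 5) mod 7 = 2542 mod 7 = 1 -> Tuesday (Mon=0 ... Sun=6)
Days before October (Jan-Sep): 273; October 1 index = (1 + 273) mod 7 = 1 -> Tuesday
Last day offset: 31 - 1 = 30 days
Weekday index = (1 + 30) mod 7 = 3

Thursday, October 31


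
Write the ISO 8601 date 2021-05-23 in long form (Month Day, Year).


ISO 2021-05-23 parses as year=2021, month=05, day=23
Month 5 -> May

May 23, 2021


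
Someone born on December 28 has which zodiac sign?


Date: December 28
Conventional tropical zodiac dates: Capricorn from December 22 onward; Aquarius starts January 20
December 28 falls within the Capricorn range

Capricorn


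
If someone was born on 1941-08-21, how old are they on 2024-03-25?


Birth: 1941-08-21
Reference: 2024-03-25
Year difference: 2024 - 1941 = 83
Birthday not yet reached in 2024, subtract 1

82 years old


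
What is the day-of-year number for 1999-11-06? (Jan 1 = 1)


Date: November 6, 1999
Days in months 1 through 10: 304
Plus 6 days in November

Day of year: 310


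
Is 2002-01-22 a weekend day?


Anchor: Jan 1, 2002. With p = 2002 - 1 = 2001: (p + p//4 - p//100 + p//400) mod 7 = (2001 + 500 - 20 + 5) mod 7 = 2486 mod 7 = 1 -> Tuesday (Mon=0 ... Sun=6)
Day of year: 22; offset = 21
Weekday index = (1 + 21) mod 7 = 1 -> Tuesday
Weekend days: Saturday, Sunday

No


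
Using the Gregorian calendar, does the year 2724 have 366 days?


Gregorian leap year rule: divisible by 4, but not by 100, unless also by 400.
2724 is divisible by 4 but not 100 -> leap year

Yes


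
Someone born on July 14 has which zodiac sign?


Date: July 14
Conventional tropical zodiac dates: Cancer from June 21 onward; Leo starts July 23
July 14 falls within the Cancer range

Cancer


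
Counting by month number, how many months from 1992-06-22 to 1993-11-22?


From June 1992 to November 1993
1 year * 12 = 12 months, plus 5 months = 17

17 months


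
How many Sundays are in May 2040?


May 2040 has 31 days
Anchor: Jan 1, 2040. With p = 2040 - 1 = 2039: (p + p//4 - p//100 + p//400) mod 7 = (2039 + 509 - 20 + 5) mod 7 = 2533 mod 7 = 6 -> Sunday (Mon=0 ... Sun=6)
Days before May (Jan-Apr): 121; May 1 index = (6 + 121) mod 7 = 1 -> Tuesday
First Sunday is May 6
Sundays: 6, 13, 20, 27

4 Sundays


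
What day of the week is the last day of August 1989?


August 1989 has 31 days
Anchor: Jan 1, 1989. With p = 1989 - 1 = 1988: (p + p//4 - p//100 + p//400) mod 7 = (1988 + 497 - 19 + 4) mod 7 = 2470 mod 7 = 6 -> Sunday (Mon=0 ... Sun=6)
Days before August (Jan-Jul): 212; August 1 index = (6 + 212) mod 7 = 1 -> Tuesday
Last day offset: 31 - 1 = 30 days
Weekday index = (1 + 30) mod 7 = 3

Thursday, August 31


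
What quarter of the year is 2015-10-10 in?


Month: October (month 10)
Q1: Jan-Mar, Q2: Apr-Jun, Q3: Jul-Sep, Q4: Oct-Dec

Q4


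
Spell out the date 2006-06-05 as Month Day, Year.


ISO 2006-06-05 parses as year=2006, month=06, day=05
Month 6 -> June

June 5, 2006


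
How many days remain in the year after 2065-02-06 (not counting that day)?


Day of year: 37 of 365
Remaining = 365 - 37

328 days


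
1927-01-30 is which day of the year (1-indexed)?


Date: January 30, 1927
No months before January
Plus 30 days in January

Day of year: 30


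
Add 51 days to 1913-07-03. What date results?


Start: 1913-07-03, add 51 days
July 1913 has 31 days: 31 - 3 = 28 days to July 31 -> 23 left
August 1913: 23 <= 31 -> lands on August 23

Result: 1913-08-23


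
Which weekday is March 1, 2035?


Target: March 1, 2035
Anchor: Jan 1, 2035. With p = 2035 - 1 = 2034: (p + p//4 - p//100 + p//400) mod 7 = (2034 + 508 - 20 + 5) mod 7 = 2527 mod 7 = 0 -> Monday (Mon=0 ... Sun=6)
Days before March (Jan-Feb): 59 days
Weekday index = (0 + 59) mod 7 = 3

Thursday


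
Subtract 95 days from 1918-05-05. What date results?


Start: 1918-05-05, subtract 95 days
Back 5 days from May 5 reaches April 30, 1918 -> 90 left
April 1918 has 30 days -> back to March 31, 1918 -> 60 left
March 1918 has 31 days -> back to February 28, 1918 -> 29 left
February 1918 has 28 days -> back to January 31, 1918 -> 1 left
January 1918: 31 - 1 = 30 -> lands on January 30

Result: 1918-01-30


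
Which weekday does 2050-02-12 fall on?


Date: February 12, 2050
Anchor: Jan 1, 2050. With p = 2050 - 1 = 2049: (p + p//4 - p//100 + p//400) mod 7 = (2049 + 512 - 20 + 5) mod 7 = 2546 mod 7 = 5 -> Saturday (Mon=0 ... Sun=6)
Days before February (Jan): 31; offset = 31 + 12 - 1 = 42
Weekday index = (5 + 42) mod 7 = 5

Day of the week: Saturday


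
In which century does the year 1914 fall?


Century = (year - 1) // 100 + 1
= (1914 - 1) // 100 + 1
= 1913 // 100 + 1
= 19 + 1

20th century


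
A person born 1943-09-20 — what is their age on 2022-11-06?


Birth: 1943-09-20
Reference: 2022-11-06
Year difference: 2022 - 1943 = 79

79 years old


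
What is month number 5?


Month 5 of 12

May


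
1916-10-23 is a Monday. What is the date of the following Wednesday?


Current: Monday
Target: Wednesday
Days ahead: 2

Next Wednesday: 1916-10-25


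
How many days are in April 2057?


April 2057

30 days


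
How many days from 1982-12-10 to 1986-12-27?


From 1982-12-10 to 1986-12-27
1982-12-10: days before December = 31 + 28 + 31 + 30 + 31 + 30 + 31 + 31 + 30 + 31 + 30 = 334 (1982 is not a leap year); day of year = 334 + 10 = 344
1986-12-27: days before December = 31 + 28 + 31 + 30 + 31 + 30 + 31 + 31 + 30 + 31 + 30 = 334 (1986 is not a leap year); day of year = 334 + 27 = 361
Rest of 1982: 365 - 344 = 21
Full years 1983 (365), 1984 (366), 1985 (365): 1096
Total = 21 + 1096 + 361 = 1478

1478 days


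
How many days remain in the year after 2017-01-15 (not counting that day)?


Day of year: 15 of 365
Remaining = 365 - 15

350 days


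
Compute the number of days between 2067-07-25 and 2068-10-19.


From 2067-07-25 to 2068-10-19
2067-07-25: days before July = 31 + 28 + 31 + 30 + 31 + 30 = 181 (2067 is not a leap year); day of year = 181 + 25 = 206
2068-10-19: days before October = 31 + 29 + 31 + 30 + 31 + 30 + 31 + 31 + 30 = 274 (2068 is a leap year); day of year = 274 + 19 = 293
Rest of 2067: 365 - 206 = 159
Total = 159 + 293 = 452

452 days


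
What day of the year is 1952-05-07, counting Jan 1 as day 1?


Date: May 7, 1952
Days in months 1 through 4: 121
Plus 7 days in May

Day of year: 128


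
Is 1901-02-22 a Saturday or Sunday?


Anchor: Jan 1, 1901. With p = 1901 - 1 = 1900: (p + p//4 - p//100 + p//400) mod 7 = (1900 + 475 - 19 + 4) mod 7 = 2360 mod 7 = 1 -> Tuesday (Mon=0 ... Sun=6)
Day of year: 53; offset = 52
Weekday index = (1 + 52) mod 7 = 4 -> Friday
Weekend days: Saturday, Sunday

No


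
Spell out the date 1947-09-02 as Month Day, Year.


ISO 1947-09-02 parses as year=1947, month=09, day=02
Month 9 -> September

September 2, 1947


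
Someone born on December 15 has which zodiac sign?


Date: December 15
Conventional tropical zodiac dates: Sagittarius from November 22 onward; Capricorn starts December 22
December 15 falls within the Sagittarius range

Sagittarius


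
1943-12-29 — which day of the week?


Date: December 29, 1943
Anchor: Jan 1, 1943. With p = 1943 - 1 = 1942: (p + p//4 - p//100 + p//400) mod 7 = (1942 + 485 - 19 + 4) mod 7 = 2412 mod 7 = 4 -> Friday (Mon=0 ... Sun=6)
Days before December (Jan-Nov): 334; offset = 334 + 29 - 1 = 362
Weekday index = (4 + 362) mod 7 = 2

Day of the week: Wednesday


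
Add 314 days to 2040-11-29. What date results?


Start: 2040-11-29, add 314 days
November 2040 has 30 days: 30 - 29 = 1 day to November 30 -> 313 left
December 2040 has 31 days -> 282 left
January 2041 has 31 days -> 251 left
February 2041 has 28 days -> 223 left
March 2041 has 31 days -> 192 left
April 2041 has 30 days -> 162 left
May 2041 has 31 days -> 131 left
June 2041 has 30 days -> 101 left
July 2041 has 31 days -> 70 left
August 2041 has 31 days -> 39 left
September 2041 has 30 days -> 9 left
October 2041: 9 <= 31 -> lands on October 9

Result: 2041-10-09


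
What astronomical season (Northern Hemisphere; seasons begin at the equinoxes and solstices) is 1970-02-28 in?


Date: February 28
Astronomical Winter (approx.; exact equinox/solstice day varies by year): December 21 to March 19
February 28 falls within the Winter window

Winter


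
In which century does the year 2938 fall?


Century = (year - 1) // 100 + 1
= (2938 - 1) // 100 + 1
= 2937 // 100 + 1
= 29 + 1

30th century


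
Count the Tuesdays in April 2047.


April 2047 has 30 days
Anchor: Jan 1, 2047. With p = 2047 - 1 = 2046: (p + p//4 - p//100 + p//400) mod 7 = (2046 + 511 - 20 + 5) mod 7 = 2542 mod 7 = 1 -> Tuesday (Mon=0 ... Sun=6)
Days before April (Jan-Mar): 90; April 1 index = (1 + 90) mod 7 = 0 -> Monday
First Tuesday is April 2
Tuesdays: 2, 9, 16, 23, 30

5 Tuesdays


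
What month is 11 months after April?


April is month 4
4 + 11 = 15; wrap: 15 - 12 = 3

March


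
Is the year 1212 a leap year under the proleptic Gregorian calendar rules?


Gregorian leap year rule: divisible by 4, but not by 100, unless also by 400.
1212 is divisible by 4 but not 100 -> leap year

Yes


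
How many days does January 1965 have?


January 1965

31 days


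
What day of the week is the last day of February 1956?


February 1956 has 29 days
Anchor: Jan 1, 1956. With p = 1956 - 1 = 1955: (p + p//4 - p//100 + p//400) mod 7 = (1955 + 488 - 19 + 4) mod 7 = 2428 mod 7 = 6 -> Sunday (Mon=0 ... Sun=6)
Days before February (Jan): 31; February 1 index = (6 + 31) mod 7 = 2 -> Wednesday
Last day offset: 29 - 1 = 28 days
Weekday index = (2 + 28) mod 7 = 2

Wednesday, February 29


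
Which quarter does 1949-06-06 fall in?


Month: June (month 6)
Q1: Jan-Mar, Q2: Apr-Jun, Q3: Jul-Sep, Q4: Oct-Dec

Q2


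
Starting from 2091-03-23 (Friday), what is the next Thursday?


Current: Friday
Target: Thursday
Days ahead: 6

Next Thursday: 2091-03-29


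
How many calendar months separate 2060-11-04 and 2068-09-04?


From November 2060 to September 2068
8 years * 12 = 96 months, minus 2 months = 94

94 months


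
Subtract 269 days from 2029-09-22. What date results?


Start: 2029-09-22, subtract 269 days
Back 22 days from September 22 reaches August 31, 2029 -> 247 left
August 2029 has 31 days -> back to July 31, 2029 -> 216 left
July 2029 has 31 days -> back to June 30, 2029 -> 185 left
June 2029 has 30 days -> back to May 31, 2029 -> 155 left
May 2029 has 31 days -> back to April 30, 2029 -> 124 left
April 2029 has 30 days -> back to March 31, 2029 -> 94 left
March 2029 has 31 days -> back to February 28, 2029 -> 63 left
February 2029 has 28 days -> back to January 31, 2029 -> 35 left
January 2029 has 31 days -> back to December 31, 2028 -> 4 left
December 2028: 31 - 4 = 27 -> lands on December 27

Result: 2028-12-27


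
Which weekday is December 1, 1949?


Target: December 1, 1949
Anchor: Jan 1, 1949. With p = 1949 - 1 = 1948: (p + p//4 - p//100 + p//400) mod 7 = (1948 + 487 - 19 + 4) mod 7 = 2420 mod 7 = 5 -> Saturday (Mon=0 ... Sun=6)
Days before December (Jan-Nov): 334 days
Weekday index = (5 + 334) mod 7 = 3

Thursday


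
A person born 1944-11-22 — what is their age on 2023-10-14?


Birth: 1944-11-22
Reference: 2023-10-14
Year difference: 2023 - 1944 = 79
Birthday not yet reached in 2023, subtract 1

78 years old


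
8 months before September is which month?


September is month 9
9 - 8 = 1

January


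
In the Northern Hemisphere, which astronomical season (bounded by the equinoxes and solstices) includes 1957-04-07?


Date: April 7
Astronomical Spring (approx.; exact equinox/solstice day varies by year): March 20 to June 20
April 7 falls within the Spring window

Spring


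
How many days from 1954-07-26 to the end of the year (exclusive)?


Day of year: 207 of 365
Remaining = 365 - 207

158 days


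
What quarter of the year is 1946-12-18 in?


Month: December (month 12)
Q1: Jan-Mar, Q2: Apr-Jun, Q3: Jul-Sep, Q4: Oct-Dec

Q4


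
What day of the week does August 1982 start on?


Target: August 1, 1982
Anchor: Jan 1, 1982. With p = 1982 - 1 = 1981: (p + p//4 - p//100 + p//400) mod 7 = (1981 + 495 - 19 + 4) mod 7 = 2461 mod 7 = 4 -> Friday (Mon=0 ... Sun=6)
Days before August (Jan-Jul): 212 days
Weekday index = (4 + 212) mod 7 = 6

Sunday


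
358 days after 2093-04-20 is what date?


Start: 2093-04-20, add 358 days
April 2093 has 30 days: 30 - 20 = 10 days to April 30 -> 348 left
May 2093 has 31 days -> 317 left
June 2093 has 30 days -> 287 left
July 2093 has 31 days -> 256 left
August 2093 has 31 days -> 225 left
September 2093 has 30 days -> 195 left
October 2093 has 31 days -> 164 left
November 2093 has 30 days -> 134 left
December 2093 has 31 days -> 103 left
January 2094 has 31 days -> 72 left
February 2094 has 28 days -> 44 left
March 2094 has 31 days -> 13 left
April 2094: 13 <= 30 -> lands on April 13

Result: 2094-04-13


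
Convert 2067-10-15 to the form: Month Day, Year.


ISO 2067-10-15 parses as year=2067, month=10, day=15
Month 10 -> October

October 15, 2067


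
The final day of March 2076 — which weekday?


March 2076 has 31 days
Anchor: Jan 1, 2076. With p = 2076 - 1 = 2075: (p + p//4 - p//100 + p//400) mod 7 = (2075 + 518 - 20 + 5) mod 7 = 2578 mod 7 = 2 -> Wednesday (Mon=0 ... Sun=6)
Days before March (Jan-Feb): 60; March 1 index = (2 + 60) mod 7 = 6 -> Sunday
Last day offset: 31 - 1 = 30 days
Weekday index = (6 + 30) mod 7 = 1

Tuesday, March 31


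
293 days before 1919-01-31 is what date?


Start: 1919-01-31, subtract 293 days
Back 31 days from January 31 reaches December 31, 1918 -> 262 left
December 1918 has 31 days -> back to November 30, 1918 -> 231 left
November 1918 has 30 days -> back to October 31, 1918 -> 201 left
October 1918 has 31 days -> back to September 30, 1918 -> 170 left
September 1918 has 30 days -> back to August 31, 1918 -> 140 left
August 1918 has 31 days -> back to July 31, 1918 -> 109 left
July 1918 has 31 days -> back to June 30, 1918 -> 78 left
June 1918 has 30 days -> back to May 31, 1918 -> 48 left
May 1918 has 31 days -> back to April 30, 1918 -> 17 left
April 1918: 30 - 17 = 13 -> lands on April 13

Result: 1918-04-13


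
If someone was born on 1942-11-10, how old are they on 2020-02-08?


Birth: 1942-11-10
Reference: 2020-02-08
Year difference: 2020 - 1942 = 78
Birthday not yet reached in 2020, subtract 1

77 years old


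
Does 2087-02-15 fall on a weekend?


Anchor: Jan 1, 2087. With p = 2087 - 1 = 2086: (p + p//4 - p//100 + p//400) mod 7 = (2086 + 521 - 20 + 5) mod 7 = 2592 mod 7 = 2 -> Wednesday (Mon=0 ... Sun=6)
Day of year: 46; offset = 45
Weekday index = (2 + 45) mod 7 = 5 -> Saturday
Weekend days: Saturday, Sunday

Yes


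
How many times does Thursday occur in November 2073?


November 2073 has 30 days
Anchor: Jan 1, 2073. With p = 2073 - 1 = 2072: (p + p//4 - p//100 + p//400) mod 7 = (2072 + 518 - 20 + 5) mod 7 = 2575 mod 7 = 6 -> Sunday (Mon=0 ... Sun=6)
Days before November (Jan-Oct): 304; November 1 index = (6 + 304) mod 7 = 2 -> Wednesday
First Thursday is November 2
Thursdays: 2, 9, 16, 23, 30

5 Thursdays


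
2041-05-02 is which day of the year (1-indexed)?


Date: May 2, 2041
Days in months 1 through 4: 120
Plus 2 days in May

Day of year: 122


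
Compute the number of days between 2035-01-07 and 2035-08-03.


From 2035-01-07 to 2035-08-03
2035-01-07: day of year = 7
2035-08-03: days before August = 31 + 28 + 31 + 30 + 31 + 30 + 31 = 212 (2035 is not a leap year); day of year = 212 + 3 = 215
Same year: 215 - 7 = 208

208 days


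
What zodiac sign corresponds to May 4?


Date: May 4
Conventional tropical zodiac dates: Taurus from April 20 onward; Gemini starts May 21
May 4 falls within the Taurus range

Taurus


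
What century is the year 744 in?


Century = (year - 1) // 100 + 1
= (744 - 1) // 100 + 1
= 743 // 100 + 1
= 7 + 1

8th century


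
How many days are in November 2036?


November 2036

30 days


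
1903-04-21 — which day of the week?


Date: April 21, 1903
Anchor: Jan 1, 1903. With p = 1903 - 1 = 1902: (p + p//4 - p//100 + p//400) mod 7 = (1902 + 475 - 19 + 4) mod 7 = 2362 mod 7 = 3 -> Thursday (Mon=0 ... Sun=6)
Days before April (Jan-Mar): 90; offset = 90 + 21 - 1 = 110
Weekday index = (3 + 110) mod 7 = 1

Day of the week: Tuesday


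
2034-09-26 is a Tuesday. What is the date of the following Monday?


Current: Tuesday
Target: Monday
Days ahead: 6

Next Monday: 2034-10-02


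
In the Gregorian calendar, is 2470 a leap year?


Gregorian leap year rule: divisible by 4, but not by 100, unless also by 400.
2470 is not divisible by 4 -> not a leap year

No


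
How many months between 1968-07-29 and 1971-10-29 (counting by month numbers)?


From July 1968 to October 1971
3 years * 12 = 36 months, plus 3 months = 39

39 months


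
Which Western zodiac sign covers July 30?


Date: July 30
Conventional tropical zodiac dates: Leo from July 23 onward; Virgo starts August 23
July 30 falls within the Leo range

Leo


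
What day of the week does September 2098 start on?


Target: September 1, 2098
Anchor: Jan 1, 2098. With p = 2098 - 1 = 2097: (p + p//4 - p//100 + p//400) mod 7 = (2097 + 524 - 20 + 5) mod 7 = 2606 mod 7 = 2 -> Wednesday (Mon=0 ... Sun=6)
Days before September (Jan-Aug): 243 days
Weekday index = (2 + 243) mod 7 = 0

Monday


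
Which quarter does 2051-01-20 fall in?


Month: January (month 1)
Q1: Jan-Mar, Q2: Apr-Jun, Q3: Jul-Sep, Q4: Oct-Dec

Q1


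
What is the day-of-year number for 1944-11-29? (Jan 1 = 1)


Date: November 29, 1944
Days in months 1 through 10: 305
Plus 29 days in November

Day of year: 334


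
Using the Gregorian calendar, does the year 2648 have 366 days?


Gregorian leap year rule: divisible by 4, but not by 100, unless also by 400.
2648 is divisible by 4 but not 100 -> leap year

Yes


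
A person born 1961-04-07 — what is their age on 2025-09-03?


Birth: 1961-04-07
Reference: 2025-09-03
Year difference: 2025 - 1961 = 64

64 years old


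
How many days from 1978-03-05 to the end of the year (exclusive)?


Day of year: 64 of 365
Remaining = 365 - 64

301 days


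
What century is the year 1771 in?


Century = (year - 1) // 100 + 1
= (1771 - 1) // 100 + 1
= 1770 // 100 + 1
= 17 + 1

18th century


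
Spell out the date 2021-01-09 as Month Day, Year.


ISO 2021-01-09 parses as year=2021, month=01, day=09
Month 1 -> January

January 9, 2021


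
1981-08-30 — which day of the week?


Date: August 30, 1981
Anchor: Jan 1, 1981. With p = 1981 - 1 = 1980: (p + p//4 - p//100 + p//400) mod 7 = (1980 + 495 - 19 + 4) mod 7 = 2460 mod 7 = 3 -> Thursday (Mon=0 ... Sun=6)
Days before August (Jan-Jul): 212; offset = 212 + 30 - 1 = 241
Weekday index = (3 + 241) mod 7 = 6

Day of the week: Sunday


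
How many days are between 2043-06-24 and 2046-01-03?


From 2043-06-24 to 2046-01-03
2043-06-24: days before June = 31 + 28 + 31 + 30 + 31 = 151 (2043 is not a leap year); day of year = 151 + 24 = 175
2046-01-03: day of year = 3
Rest of 2043: 365 - 175 = 190
Full years 2044 (366), 2045 (365): 731
Total = 190 + 731 + 3 = 924

924 days


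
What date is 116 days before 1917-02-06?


Start: 1917-02-06, subtract 116 days
Back 6 days from February 6 reaches January 31, 1917 -> 110 left
January 1917 has 31 days -> back to December 31, 1916 -> 79 left
December 1916 has 31 days -> back to November 30, 1916 -> 48 left
November 1916 has 30 days -> back to October 31, 1916 -> 18 left
October 1916: 31 - 18 = 13 -> lands on October 13

Result: 1916-10-13


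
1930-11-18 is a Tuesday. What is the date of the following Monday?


Current: Tuesday
Target: Monday
Days ahead: 6

Next Monday: 1930-11-24


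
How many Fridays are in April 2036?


April 2036 has 30 days
Anchor: Jan 1, 2036. With p = 2036 - 1 = 2035: (p + p//4 - p//100 + p//400) mod 7 = (2035 + 508 - 20 + 5) mod 7 = 2528 mod 7 = 1 -> Tuesday (Mon=0 ... Sun=6)
Days before April (Jan-Mar): 91; April 1 index = (1 + 91) mod 7 = 1 -> Tuesday
First Friday is April 4
Fridays: 4, 11, 18, 25

4 Fridays


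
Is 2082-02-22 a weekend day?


Anchor: Jan 1, 2082. With p = 2082 - 1 = 2081: (p + p//4 - p//100 + p//400) mod 7 = (2081 + 520 - 20 + 5) mod 7 = 2586 mod 7 = 3 -> Thursday (Mon=0 ... Sun=6)
Day of year: 53; offset = 52
Weekday index = (3 + 52) mod 7 = 6 -> Sunday
Weekend days: Saturday, Sunday

Yes


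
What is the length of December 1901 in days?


December 1901

31 days


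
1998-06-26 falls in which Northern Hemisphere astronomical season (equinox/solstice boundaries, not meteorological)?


Date: June 26
Astronomical Summer (approx.; exact equinox/solstice day varies by year): June 21 to September 21
June 26 falls within the Summer window

Summer


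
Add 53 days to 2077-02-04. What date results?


Start: 2077-02-04, add 53 days
February 2077 has 28 days: 28 - 4 = 24 days to February 28 -> 29 left
March 2077: 29 <= 31 -> lands on March 29

Result: 2077-03-29


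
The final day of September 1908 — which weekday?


September 1908 has 30 days
Anchor: Jan 1, 1908. With p = 1908 - 1 = 1907: (p + p//4 - p//100 + p//400) mod 7 = (1907 + 476 - 19 + 4) mod 7 = 2368 mod 7 = 2 -> Wednesday (Mon=0 ... Sun=6)
Days before September (Jan-Aug): 244; September 1 index = (2 + 244) mod 7 = 1 -> Tuesday
Last day offset: 30 - 1 = 29 days
Weekday index = (1 + 29) mod 7 = 2

Wednesday, September 30


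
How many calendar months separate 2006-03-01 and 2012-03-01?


From March 2006 to March 2012
6 years * 12 = 72 months = 72

72 months


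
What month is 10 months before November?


November is month 11
11 - 10 = 1

January


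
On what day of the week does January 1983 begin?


Target: January 1, 1983
Anchor: Jan 1, 1983. With p = 1983 - 1 = 1982: (p + p//4 - p//100 + p//400) mod 7 = (1982 + 495 - 19 + 4) mod 7 = 2462 mod 7 = 5 -> Saturday (Mon=0 ... Sun=6)
Offset from anchor: 0 days
Weekday index = (5 + 0) mod 7 = 5

Saturday
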